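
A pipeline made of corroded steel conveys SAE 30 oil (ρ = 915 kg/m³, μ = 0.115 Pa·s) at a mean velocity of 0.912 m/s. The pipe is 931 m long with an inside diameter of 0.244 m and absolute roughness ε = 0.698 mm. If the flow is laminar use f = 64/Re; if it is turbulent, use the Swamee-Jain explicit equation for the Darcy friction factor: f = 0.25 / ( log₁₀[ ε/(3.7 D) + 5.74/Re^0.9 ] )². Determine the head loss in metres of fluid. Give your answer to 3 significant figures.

Reynolds number Re = ρVD/μ = 915 · 0.912 · 0.244 / 0.115 = 1771.
Re < 2300 → laminar flow, so f = 64/Re = 64/1771 = 0.03615 (the turbulent correlation is not needed).
Darcy-Weisbach: ΔP = f(L/D)(ρV²/2) = 0.03615·(931/0.244)·(915·0.912²/2) = 0.03615·3816·380.5 = 5.248e+04 Pa.
Head loss h_f = ΔP/(ρg) = 5.248e+04/(915·9.81) = 5.85 m.

h_f ≈ 5.85 m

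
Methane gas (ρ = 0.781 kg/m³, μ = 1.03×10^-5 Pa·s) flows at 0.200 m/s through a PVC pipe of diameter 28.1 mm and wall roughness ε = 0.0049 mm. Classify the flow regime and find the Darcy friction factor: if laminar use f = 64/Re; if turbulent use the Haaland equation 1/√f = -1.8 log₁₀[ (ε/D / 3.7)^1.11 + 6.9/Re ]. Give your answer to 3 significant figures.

Re = ρVD/μ = 0.781·0.2·0.0281/1.03e-05 = 426.1.
Re < 2300 → laminar, so f = 64/Re = 0.1502 (roughness is irrelevant in laminar flow).

f ≈ 0.150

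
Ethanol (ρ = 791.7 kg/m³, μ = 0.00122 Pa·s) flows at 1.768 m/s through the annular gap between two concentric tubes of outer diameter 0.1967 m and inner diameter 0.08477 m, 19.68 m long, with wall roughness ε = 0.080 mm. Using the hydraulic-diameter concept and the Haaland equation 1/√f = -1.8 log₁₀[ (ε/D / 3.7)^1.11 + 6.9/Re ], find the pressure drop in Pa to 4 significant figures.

Hydraulic diameter D_h = 4A/P = D_o - D_i = 0.1967 - 0.08477 = 0.1119 m.
Re = ρVD_h/μ = 791.7·1.768·0.1119/0.00122 = 1.284e+05.
ε/D_h = 8e-05/0.1119 = 0.000715; Haaland gives 1/√f = -1.8 log₁₀[7.54e-05+5.37e-05] = 7, so f = 0.02041.
ΔP = f(L/D_h)(ρV²/2) = 0.02041·19.68/0.1119·1237 = 4440 Pa.

ΔP ≈ 4440 Pa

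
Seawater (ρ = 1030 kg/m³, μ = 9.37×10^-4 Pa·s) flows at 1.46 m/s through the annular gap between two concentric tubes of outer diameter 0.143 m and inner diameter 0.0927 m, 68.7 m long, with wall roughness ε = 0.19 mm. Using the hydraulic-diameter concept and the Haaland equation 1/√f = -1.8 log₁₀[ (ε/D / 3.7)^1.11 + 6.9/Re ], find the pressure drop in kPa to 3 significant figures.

Hydraulic diameter D_h = 4A/P = D_o - D_i = 0.143 - 0.0927 = 0.0503 m.
Re = ρVD_h/μ = 1030·1.46·0.0503/0.000937 = 8.073e+04.
ε/D_h = 0.00019/0.0503 = 0.00378; Haaland gives 1/√f = -1.8 log₁₀[0.000479+8.55e-05] = 5.848, so f = 0.02924.
ΔP = f(L/D_h)(ρV²/2) = 0.02924·68.7/0.0503·1098 = 4.385e+04 Pa.
ΔP = 43.8 kPa.

ΔP ≈ 43.8 kPa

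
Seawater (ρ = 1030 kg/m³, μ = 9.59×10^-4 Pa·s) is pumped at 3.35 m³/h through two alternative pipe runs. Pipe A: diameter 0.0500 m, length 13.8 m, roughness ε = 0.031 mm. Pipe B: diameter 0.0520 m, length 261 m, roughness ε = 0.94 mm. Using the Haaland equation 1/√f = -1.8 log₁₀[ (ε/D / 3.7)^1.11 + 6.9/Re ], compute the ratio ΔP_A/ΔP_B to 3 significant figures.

ΔP_A/ΔP_B ≈ 0.0339

Pipe A: V = Q/A = 0.0009306/0.001963 = 0.4739 m/s; Re = 2.545e+04; ε/D = 0.00062; Haaland → f = 0.02557; ΔP_A = f(L/D)(ρV²/2) = 816.3 Pa.
Pipe B: V = Q/A = 0.0009306/0.002124 = 0.4382 m/s; Re = 2.447e+04; ε/D = 0.0181; Haaland → f = 0.04851; ΔP_B = f(L/D)(ρV²/2) = 2.407e+04 Pa.
ΔP_A/ΔP_B = 816.3/2.407e+04 = 0.0339.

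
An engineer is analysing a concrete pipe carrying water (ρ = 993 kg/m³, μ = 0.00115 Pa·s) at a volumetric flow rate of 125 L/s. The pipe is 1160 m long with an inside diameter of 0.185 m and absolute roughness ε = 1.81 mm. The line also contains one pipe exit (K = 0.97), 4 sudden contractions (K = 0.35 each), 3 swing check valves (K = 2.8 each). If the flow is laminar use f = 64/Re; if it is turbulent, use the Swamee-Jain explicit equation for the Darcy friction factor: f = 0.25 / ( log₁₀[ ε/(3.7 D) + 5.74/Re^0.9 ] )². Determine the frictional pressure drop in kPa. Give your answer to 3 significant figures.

Q = 125 L/s = 125/1000 = 0.125 m³/s.
Cross-sectional area A = πD²/4 = π(0.185)²/4 = 0.02688 m²; mean velocity V = Q/A = 0.125/0.02688 = 4.65 m/s.
Reynolds number Re = ρVD/μ = 993 · 4.65 · 0.185 / 0.00115 = 7.428e+05.
Re > 4000 → turbulent. Relative roughness ε/D = 0.00181/0.185 = 0.00978. Swamee-Jain: f = 0.25/(log₁₀[0.00978/3.7 + 5.74/7.428e+05^0.9])² = 0.25/(log₁₀[0.00264 + 2.99e-05])² = 0.25/(-2.573)² = 0.03777.
Total minor-loss coefficient ΣK = 1·0.97 + 4·0.35 + 3·2.8 = 10.8.
ΔP = [f·L/D + ΣK]·(ρV²/2) = [0.03777·1160/0.185 + 10.8]·(993·4.65²/2) = [236.8 + 10.8]·1.074e+04 = 2.658e+06 Pa.
ΔP = 2.658e+06 Pa = 2660 kPa.

ΔP ≈ 2660 kPa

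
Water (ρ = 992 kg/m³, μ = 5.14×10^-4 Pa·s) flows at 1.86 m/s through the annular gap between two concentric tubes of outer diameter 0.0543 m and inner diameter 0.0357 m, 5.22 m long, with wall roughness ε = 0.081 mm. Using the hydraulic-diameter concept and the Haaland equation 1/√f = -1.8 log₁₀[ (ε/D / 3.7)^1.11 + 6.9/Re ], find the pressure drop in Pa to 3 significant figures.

ΔP ≈ 14700 Pa

Hydraulic diameter D_h = 4A/P = D_o - D_i = 0.0543 - 0.0357 = 0.0186 m.
Re = ρVD_h/μ = 992·1.86·0.0186/0.000514 = 6.677e+04.
ε/D_h = 8.1e-05/0.0186 = 0.00435; Haaland gives 1/√f = -1.8 log₁₀[0.00056+0.000103] = 5.72, so f = 0.03056.
ΔP = f(L/D_h)(ρV²/2) = 0.03056·5.22/0.0186·1716 = 1.472e+04 Pa.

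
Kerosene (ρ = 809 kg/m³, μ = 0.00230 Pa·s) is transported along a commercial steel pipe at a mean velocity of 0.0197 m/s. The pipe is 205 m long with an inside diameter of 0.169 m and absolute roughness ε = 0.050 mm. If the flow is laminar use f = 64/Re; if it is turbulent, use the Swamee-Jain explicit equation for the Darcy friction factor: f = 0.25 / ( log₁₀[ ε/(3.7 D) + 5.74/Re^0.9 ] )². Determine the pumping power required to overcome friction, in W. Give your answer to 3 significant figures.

Reynolds number Re = ρVD/μ = 809 · 0.0197 · 0.169 / 0.0023 = 1171.
Re < 2300 → laminar flow, so f = 64/Re = 64/1171 = 0.05465 (the turbulent correlation is not needed).
Darcy-Weisbach: ΔP = f(L/D)(ρV²/2) = 0.05465·(205/0.169)·(809·0.0197²/2) = 0.05465·1213·0.157 = 10.41 Pa.
Q = V·A = 0.0197·0.02243 = 0.0004419 m³/s.
Pumping power P = QΔP = 0.0004419·10.41 = 0.004599 W = 0.00460 W.

P ≈ 0.00460 W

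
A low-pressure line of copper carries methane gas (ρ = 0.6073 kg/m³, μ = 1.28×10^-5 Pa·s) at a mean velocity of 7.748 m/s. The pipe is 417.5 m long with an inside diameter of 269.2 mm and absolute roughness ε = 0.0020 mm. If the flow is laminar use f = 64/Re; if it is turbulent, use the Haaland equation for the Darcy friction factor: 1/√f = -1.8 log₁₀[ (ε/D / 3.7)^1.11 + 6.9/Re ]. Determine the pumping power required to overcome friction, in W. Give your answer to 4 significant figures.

Reynolds number Re = ρVD/μ = 0.6073 · 7.748 · 0.2692 / 1.28e-05 = 9.896e+04.
Re > 4000 → turbulent. Relative roughness ε/D = 2e-06/0.2692 = 7.43e-06. Haaland: 1/√f = -1.8 log₁₀[(7.43e-06/3.7)^1.11 + 6.9/9.896e+04] = -1.8 log₁₀[4.74e-07 + 6.97e-05] = 7.477, so f = 0.01789.
Darcy-Weisbach: ΔP = f(L/D)(ρV²/2) = 0.01789·(417.5/0.2692)·(0.6073·7.748²/2) = 0.01789·1551·18.23 = 505.7 Pa.
Q = V·A = 7.748·0.05692 = 0.441 m³/s.
Pumping power P = QΔP = 0.441·505.7 = 223.03 W = 223.0 W.

P ≈ 223.0 W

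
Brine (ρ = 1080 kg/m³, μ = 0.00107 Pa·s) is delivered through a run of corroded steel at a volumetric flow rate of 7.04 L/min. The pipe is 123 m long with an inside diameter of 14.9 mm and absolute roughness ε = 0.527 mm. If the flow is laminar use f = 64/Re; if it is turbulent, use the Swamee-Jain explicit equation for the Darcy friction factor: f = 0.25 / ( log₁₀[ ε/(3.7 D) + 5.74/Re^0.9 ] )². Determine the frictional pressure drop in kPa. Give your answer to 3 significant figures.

Q = 7.04 L/min = 7.04/60000 = 0.0001173 m³/s.
Cross-sectional area A = πD²/4 = π(0.0149)²/4 = 0.0001744 m²; mean velocity V = Q/A = 0.0001173/0.0001744 = 0.6729 m/s.
Reynolds number Re = ρVD/μ = 1080 · 0.6729 · 0.0149 / 0.00107 = 1.012e+04.
Re > 4000 → turbulent. Relative roughness ε/D = 0.000527/0.0149 = 0.0354. Swamee-Jain: f = 0.25/(log₁₀[0.0354/3.7 + 5.74/1.012e+04^0.9])² = 0.25/(log₁₀[0.00956 + 0.00143])² = 0.25/(-1.959)² = 0.06513.
Darcy-Weisbach: ΔP = f(L/D)(ρV²/2) = 0.06513·(123/0.0149)·(1080·0.6729²/2) = 0.06513·8255·244.5 = 1.315e+05 Pa.
ΔP = 1.315e+05 Pa = 131 kPa.

ΔP ≈ 131 kPa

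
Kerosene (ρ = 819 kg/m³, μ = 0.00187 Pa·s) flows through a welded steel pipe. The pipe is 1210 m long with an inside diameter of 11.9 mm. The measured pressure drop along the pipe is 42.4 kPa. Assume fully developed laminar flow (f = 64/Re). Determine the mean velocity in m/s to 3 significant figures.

For laminar flow, f = 64/Re with Re = ρVD/μ, so Darcy-Weisbach reduces to ΔP = 32μLV/D². Solving for V: V = ΔP·D²/(32μL) = 4.24e+04·(0.0119)²/(32·0.00187·1210) = 0.08292 m/s.
Check: Re = ρVD/μ = 819·0.08292·0.0119/0.00187 = 432.2 < 2300, so the laminar assumption holds.

V ≈ 0.0829 m/s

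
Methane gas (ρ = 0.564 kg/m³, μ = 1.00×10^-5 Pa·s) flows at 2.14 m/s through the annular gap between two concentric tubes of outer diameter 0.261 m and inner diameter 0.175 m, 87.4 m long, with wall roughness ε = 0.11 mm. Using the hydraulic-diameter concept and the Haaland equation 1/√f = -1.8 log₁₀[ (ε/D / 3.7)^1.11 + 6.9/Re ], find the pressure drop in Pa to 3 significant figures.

Hydraulic diameter D_h = 4A/P = D_o - D_i = 0.261 - 0.175 = 0.086 m.
Re = ρVD_h/μ = 0.564·2.14·0.086/1e-05 = 1.038e+04.
ε/D_h = 0.00011/0.086 = 0.00128; Haaland gives 1/√f = -1.8 log₁₀[0.000144+0.000665] = 5.566, so f = 0.03228.
ΔP = f(L/D_h)(ρV²/2) = 0.03228·87.4/0.086·1.291 = 42.36 Pa.

ΔP ≈ 42.4 Pa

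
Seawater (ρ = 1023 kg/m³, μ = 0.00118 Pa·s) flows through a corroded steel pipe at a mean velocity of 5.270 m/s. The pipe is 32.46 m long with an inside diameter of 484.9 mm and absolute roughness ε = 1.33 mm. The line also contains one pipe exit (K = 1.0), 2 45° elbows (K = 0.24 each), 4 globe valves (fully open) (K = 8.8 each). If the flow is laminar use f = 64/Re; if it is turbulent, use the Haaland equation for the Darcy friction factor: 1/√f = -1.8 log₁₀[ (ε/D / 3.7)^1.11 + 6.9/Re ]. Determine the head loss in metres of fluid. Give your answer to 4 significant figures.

Reynolds number Re = ρVD/μ = 1023 · 5.27 · 0.4849 / 0.00118 = 2.215e+06.
Re > 4000 → turbulent. Relative roughness ε/D = 0.00133/0.4849 = 0.00274. Haaland: 1/√f = -1.8 log₁₀[(0.00274/3.7)^1.11 + 6.9/2.215e+06] = -1.8 log₁₀[0.000336 + 3.11e-06] = 6.247, so f = 0.02563.
Total minor-loss coefficient ΣK = 1·1 + 2·0.24 + 4·8.8 = 36.7.
ΔP = [f·L/D + ΣK]·(ρV²/2) = [0.02563·32.46/0.4849 + 36.7]·(1023·5.27²/2) = [1.716 + 36.7]·1.421e+04 = 5.454e+05 Pa.
Head loss h_f = ΔP/(ρg) = 5.454e+05/(1023·9.81) = 54.35 m.

h_f ≈ 54.35 m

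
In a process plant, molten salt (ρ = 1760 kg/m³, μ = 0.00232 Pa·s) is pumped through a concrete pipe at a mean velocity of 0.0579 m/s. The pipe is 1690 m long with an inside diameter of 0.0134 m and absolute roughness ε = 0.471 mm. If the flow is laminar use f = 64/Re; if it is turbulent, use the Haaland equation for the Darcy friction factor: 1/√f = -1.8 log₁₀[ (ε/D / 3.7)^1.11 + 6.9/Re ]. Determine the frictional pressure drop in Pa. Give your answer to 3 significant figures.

ΔP ≈ 40500 Pa

Reynolds number Re = ρVD/μ = 1760 · 0.0579 · 0.0134 / 0.00232 = 588.6.
Re < 2300 → laminar flow, so f = 64/Re = 64/588.6 = 0.1087 (the turbulent correlation is not needed).
Darcy-Weisbach: ΔP = f(L/D)(ρV²/2) = 0.1087·(1690/0.0134)·(1760·0.0579²/2) = 0.1087·1.261e+05·2.95 = 4.046e+04 Pa.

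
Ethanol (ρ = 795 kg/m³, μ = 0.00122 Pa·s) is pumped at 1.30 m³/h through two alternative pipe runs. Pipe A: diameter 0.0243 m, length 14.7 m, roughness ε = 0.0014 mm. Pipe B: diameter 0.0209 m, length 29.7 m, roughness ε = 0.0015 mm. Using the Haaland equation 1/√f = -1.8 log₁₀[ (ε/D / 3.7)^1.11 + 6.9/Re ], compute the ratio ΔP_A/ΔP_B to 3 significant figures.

Pipe A: V = Q/A = 0.0003611/0.0004638 = 0.7786 m/s; Re = 1.233e+04; ε/D = 5.76e-05; Haaland → f = 0.02925; ΔP_A = f(L/D)(ρV²/2) = 4264 Pa.
Pipe B: V = Q/A = 0.0003611/0.0003431 = 1.053 m/s; Re = 1.434e+04; ε/D = 7.18e-05; Haaland → f = 0.02813; ΔP_B = f(L/D)(ρV²/2) = 1.761e+04 Pa.
ΔP_A/ΔP_B = 4264/1.761e+04 = 0.242.

ΔP_A/ΔP_B ≈ 0.242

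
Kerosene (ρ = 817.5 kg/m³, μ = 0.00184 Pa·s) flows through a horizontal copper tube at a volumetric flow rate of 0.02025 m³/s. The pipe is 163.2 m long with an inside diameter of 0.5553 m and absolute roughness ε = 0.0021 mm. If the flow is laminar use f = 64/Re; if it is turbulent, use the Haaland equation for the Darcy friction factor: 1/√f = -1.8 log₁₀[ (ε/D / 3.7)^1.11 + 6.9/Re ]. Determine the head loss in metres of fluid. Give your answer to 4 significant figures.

Cross-sectional area A = πD²/4 = π(0.5553)²/4 = 0.2422 m²; mean velocity V = Q/A = 0.02025/0.2422 = 0.08361 m/s.
Reynolds number Re = ρVD/μ = 817.5 · 0.08361 · 0.5553 / 0.00184 = 2.063e+04.
Re > 4000 → turbulent. Relative roughness ε/D = 2.1e-06/0.5553 = 3.78e-06. Haaland: 1/√f = -1.8 log₁₀[(3.78e-06/3.7)^1.11 + 6.9/2.063e+04] = -1.8 log₁₀[2.24e-07 + 0.000334] = 6.256, so f = 0.02555.
Darcy-Weisbach: ΔP = f(L/D)(ρV²/2) = 0.02555·(163.2/0.5553)·(817.5·0.08361²/2) = 0.02555·293.9·2.858 = 21.46 Pa.
Head loss h_f = ΔP/(ρg) = 21.46/(817.5·9.81) = 0.002676 m.

h_f ≈ 0.002676 m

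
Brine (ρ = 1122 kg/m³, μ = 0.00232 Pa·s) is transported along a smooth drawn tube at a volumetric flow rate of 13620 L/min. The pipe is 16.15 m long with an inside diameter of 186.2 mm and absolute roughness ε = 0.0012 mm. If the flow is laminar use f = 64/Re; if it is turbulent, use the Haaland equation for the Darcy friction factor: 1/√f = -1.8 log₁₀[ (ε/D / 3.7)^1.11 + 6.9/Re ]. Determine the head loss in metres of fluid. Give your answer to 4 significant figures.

Q = 13620 L/min = 13620/60000 = 0.227 m³/s.
Cross-sectional area A = πD²/4 = π(0.1862)²/4 = 0.02723 m²; mean velocity V = Q/A = 0.227/0.02723 = 8.336 m/s.
Reynolds number Re = ρVD/μ = 1122 · 8.336 · 0.1862 / 0.00232 = 7.507e+05.
Re > 4000 → turbulent. Relative roughness ε/D = 1.2e-06/0.1862 = 6.44e-06. Haaland: 1/√f = -1.8 log₁₀[(6.44e-06/3.7)^1.11 + 6.9/7.507e+05] = -1.8 log₁₀[4.05e-07 + 9.19e-06] = 9.032, so f = 0.01226.
Darcy-Weisbach: ΔP = f(L/D)(ρV²/2) = 0.01226·(16.15/0.1862)·(1122·8.336²/2) = 0.01226·86.73·3.899e+04 = 4.145e+04 Pa.
Head loss h_f = ΔP/(ρg) = 4.145e+04/(1122·9.81) = 3.766 m.

h_f ≈ 3.766 m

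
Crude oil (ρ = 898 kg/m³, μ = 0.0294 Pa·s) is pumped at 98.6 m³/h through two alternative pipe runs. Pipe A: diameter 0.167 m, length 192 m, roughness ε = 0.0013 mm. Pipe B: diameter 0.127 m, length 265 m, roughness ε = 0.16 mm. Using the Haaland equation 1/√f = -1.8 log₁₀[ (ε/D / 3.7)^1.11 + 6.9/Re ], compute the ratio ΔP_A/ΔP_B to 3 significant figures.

Pipe A: V = Q/A = 0.02739/0.0219 = 1.25 m/s; Re = 6378; ε/D = 7.78e-06; Haaland → f = 0.03509; ΔP_A = f(L/D)(ρV²/2) = 2.832e+04 Pa.
Pipe B: V = Q/A = 0.02739/0.01267 = 2.162 m/s; Re = 8387; ε/D = 0.00126; Haaland → f = 0.03393; ΔP_B = f(L/D)(ρV²/2) = 1.486e+05 Pa.
ΔP_A/ΔP_B = 2.832e+04/1.486e+05 = 0.191.

ΔP_A/ΔP_B ≈ 0.191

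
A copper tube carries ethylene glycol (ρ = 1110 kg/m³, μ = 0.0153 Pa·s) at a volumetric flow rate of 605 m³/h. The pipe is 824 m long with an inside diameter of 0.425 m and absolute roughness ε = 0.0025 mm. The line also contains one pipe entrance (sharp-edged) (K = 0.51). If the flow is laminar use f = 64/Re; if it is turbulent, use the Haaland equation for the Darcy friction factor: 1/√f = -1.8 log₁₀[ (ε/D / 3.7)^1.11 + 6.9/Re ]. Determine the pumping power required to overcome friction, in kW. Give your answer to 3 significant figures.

P ≈ 5.72 kW

Q = 605 m³/h = 605/3600 = 0.1681 m³/s.
Cross-sectional area A = πD²/4 = π(0.425)²/4 = 0.1419 m²; mean velocity V = Q/A = 0.1681/0.1419 = 1.185 m/s.
Reynolds number Re = ρVD/μ = 1110 · 1.185 · 0.425 / 0.0153 = 3.653e+04.
Re > 4000 → turbulent. Relative roughness ε/D = 2.5e-06/0.425 = 5.88e-06. Haaland: 1/√f = -1.8 log₁₀[(5.88e-06/3.7)^1.11 + 6.9/3.653e+04] = -1.8 log₁₀[3.66e-07 + 0.000189] = 6.701, so f = 0.02227.
Total minor-loss coefficient ΣK = 1·0.51 = 0.51.
ΔP = [f·L/D + ΣK]·(ρV²/2) = [0.02227·824/0.425 + 0.51]·(1110·1.185²/2) = [43.17 + 0.51]·778.9 = 3.402e+04 Pa.
Pumping power P = QΔP = 0.1681·3.402e+04 = 5718 W = 5.72 kW.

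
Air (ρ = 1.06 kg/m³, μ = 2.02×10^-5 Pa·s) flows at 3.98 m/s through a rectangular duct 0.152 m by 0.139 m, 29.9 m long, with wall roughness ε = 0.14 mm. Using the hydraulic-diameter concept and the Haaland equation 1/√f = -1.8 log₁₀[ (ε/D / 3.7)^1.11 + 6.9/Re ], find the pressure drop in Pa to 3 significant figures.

Hydraulic diameter D_h = 4A/P = 4·(0.152·0.139)/(2·(0.152+0.139)) = 0.08451/0.582 = 0.1452 m.
Re = ρVD_h/μ = 1.06·3.98·0.1452/2.02e-05 = 3.033e+04.
ε/D_h = 0.00014/0.1452 = 0.000964; Haaland gives 1/√f = -1.8 log₁₀[0.000105+0.000228] = 6.26, so f = 0.02551.
ΔP = f(L/D_h)(ρV²/2) = 0.02551·29.9/0.1452·8.395 = 44.11 Pa.

ΔP ≈ 44.1 Pa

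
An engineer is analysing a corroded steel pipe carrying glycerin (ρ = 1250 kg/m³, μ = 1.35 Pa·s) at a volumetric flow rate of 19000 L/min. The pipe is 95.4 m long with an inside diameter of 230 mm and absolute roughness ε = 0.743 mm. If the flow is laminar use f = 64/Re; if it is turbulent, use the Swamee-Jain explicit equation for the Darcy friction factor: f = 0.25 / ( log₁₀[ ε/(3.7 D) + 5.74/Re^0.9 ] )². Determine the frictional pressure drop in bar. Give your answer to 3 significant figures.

Q = 19000 L/min = 19000/60000 = 0.3167 m³/s.
Cross-sectional area A = πD²/4 = π(0.23)²/4 = 0.04155 m²; mean velocity V = Q/A = 0.3167/0.04155 = 7.622 m/s.
Reynolds number Re = ρVD/μ = 1250 · 7.622 · 0.23 / 1.35 = 1623.
Re < 2300 → laminar flow, so f = 64/Re = 64/1623 = 0.03943 (the turbulent correlation is not needed).
Darcy-Weisbach: ΔP = f(L/D)(ρV²/2) = 0.03943·(95.4/0.23)·(1250·7.622²/2) = 0.03943·414.8·3.631e+04 = 5.938e+05 Pa.
ΔP = 5.938e+05 Pa = 5.94 bar.

ΔP ≈ 5.94 bar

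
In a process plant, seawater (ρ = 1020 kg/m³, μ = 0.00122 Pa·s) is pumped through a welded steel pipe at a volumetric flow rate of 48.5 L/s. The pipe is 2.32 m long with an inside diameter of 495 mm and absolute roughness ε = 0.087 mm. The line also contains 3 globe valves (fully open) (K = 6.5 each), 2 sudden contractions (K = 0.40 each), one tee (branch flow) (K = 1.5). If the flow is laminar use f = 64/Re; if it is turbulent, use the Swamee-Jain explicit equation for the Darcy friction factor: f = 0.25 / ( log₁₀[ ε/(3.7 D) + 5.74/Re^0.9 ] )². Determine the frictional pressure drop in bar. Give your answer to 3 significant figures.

Q = 48.5 L/s = 48.5/1000 = 0.0485 m³/s.
Cross-sectional area A = πD²/4 = π(0.495)²/4 = 0.1924 m²; mean velocity V = Q/A = 0.0485/0.1924 = 0.252 m/s.
Reynolds number Re = ρVD/μ = 1020 · 0.252 · 0.495 / 0.00122 = 1.043e+05.
Re > 4000 → turbulent. Relative roughness ε/D = 8.7e-05/0.495 = 0.000176. Swamee-Jain: f = 0.25/(log₁₀[0.000176/3.7 + 5.74/1.043e+05^0.9])² = 0.25/(log₁₀[4.75e-05 + 0.000175])² = 0.25/(-3.653)² = 0.01873.
Total minor-loss coefficient ΣK = 3·6.5 + 2·0.4 + 1·1.5 = 21.8.
ΔP = [f·L/D + ΣK]·(ρV²/2) = [0.01873·2.32/0.495 + 21.8]·(1020·0.252²/2) = [0.0878 + 21.8]·32.39 = 709 Pa.
ΔP = 709 Pa = 0.00709 bar.

ΔP ≈ 0.00709 bar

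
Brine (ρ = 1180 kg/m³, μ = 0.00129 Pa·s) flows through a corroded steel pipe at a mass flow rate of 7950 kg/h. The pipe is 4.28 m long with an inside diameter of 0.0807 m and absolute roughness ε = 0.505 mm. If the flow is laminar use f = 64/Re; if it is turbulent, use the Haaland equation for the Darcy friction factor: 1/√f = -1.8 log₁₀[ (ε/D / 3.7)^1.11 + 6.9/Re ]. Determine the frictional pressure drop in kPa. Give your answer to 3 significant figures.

ṁ = 7950 kg/h = 7950/3600 = 2.208 kg/s.
A = πD²/4 = π(0.0807)²/4 = 0.005115 m²; mean velocity V = ṁ/(ρA) = 2.208/(1180 · 0.005115) = 0.3659 m/s.
Reynolds number Re = ρVD/μ = 1180 · 0.3659 · 0.0807 / 0.00129 = 2.701e+04.
Re > 4000 → turbulent. Relative roughness ε/D = 0.000505/0.0807 = 0.00626. Haaland: 1/√f = -1.8 log₁₀[(0.00626/3.7)^1.11 + 6.9/2.701e+04] = -1.8 log₁₀[0.000838 + 0.000255] = 5.33, so f = 0.0352.
Darcy-Weisbach: ΔP = f(L/D)(ρV²/2) = 0.0352·(4.28/0.0807)·(1180·0.3659²/2) = 0.0352·53.04·78.98 = 147.5 Pa.
ΔP = 147.5 Pa = 0.147 kPa.

ΔP ≈ 0.147 kPa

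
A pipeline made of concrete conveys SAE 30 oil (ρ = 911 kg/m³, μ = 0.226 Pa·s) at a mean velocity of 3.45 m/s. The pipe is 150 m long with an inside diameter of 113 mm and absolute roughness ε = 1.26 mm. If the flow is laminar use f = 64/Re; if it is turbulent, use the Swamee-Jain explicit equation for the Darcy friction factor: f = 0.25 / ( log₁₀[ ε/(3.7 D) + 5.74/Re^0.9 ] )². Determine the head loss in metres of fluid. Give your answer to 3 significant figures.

Reynolds number Re = ρVD/μ = 911 · 3.45 · 0.113 / 0.226 = 1571.
Re < 2300 → laminar flow, so f = 64/Re = 64/1571 = 0.04073 (the turbulent correlation is not needed).
Darcy-Weisbach: ΔP = f(L/D)(ρV²/2) = 0.04073·(150/0.113)·(911·3.45²/2) = 0.04073·1327·5422 = 2.931e+05 Pa.
Head loss h_f = ΔP/(ρg) = 2.931e+05/(911·9.81) = 32.8 m.

h_f ≈ 32.8 m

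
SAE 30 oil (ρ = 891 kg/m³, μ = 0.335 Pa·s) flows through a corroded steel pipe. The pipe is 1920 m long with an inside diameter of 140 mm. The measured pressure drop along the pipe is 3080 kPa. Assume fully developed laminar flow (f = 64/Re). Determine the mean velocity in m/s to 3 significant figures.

For laminar flow, f = 64/Re with Re = ρVD/μ, so Darcy-Weisbach reduces to ΔP = 32μLV/D². Solving for V: V = ΔP·D²/(32μL) = 3.08e+06·(0.14)²/(32·0.335·1920) = 2.933 m/s.
Check: Re = ρVD/μ = 891·2.933·0.14/0.335 = 1092 < 2300, so the laminar assumption holds.

V ≈ 2.93 m/s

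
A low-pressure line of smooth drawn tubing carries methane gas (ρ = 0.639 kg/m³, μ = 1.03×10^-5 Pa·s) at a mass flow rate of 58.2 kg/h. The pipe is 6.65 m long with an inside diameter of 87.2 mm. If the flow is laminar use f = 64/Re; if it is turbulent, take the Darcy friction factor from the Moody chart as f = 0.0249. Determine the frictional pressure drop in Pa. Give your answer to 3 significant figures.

ΔP ≈ 10.9 Pa

ṁ = 58.2 kg/h = 58.2/3600 = 0.01617 kg/s.
A = πD²/4 = π(0.0872)²/4 = 0.005972 m²; mean velocity V = ṁ/(ρA) = 0.01617/(0.639 · 0.005972) = 4.236 m/s.
Reynolds number Re = ρVD/μ = 0.639 · 4.236 · 0.0872 / 1.03e-05 = 2.292e+04.
Re > 4000 → turbulent; use the Moody-chart value f = 0.0249.
Darcy-Weisbach: ΔP = f(L/D)(ρV²/2) = 0.0249·(6.65/0.0872)·(0.639·4.236²/2) = 0.0249·76.26·5.734 = 10.89 Pa.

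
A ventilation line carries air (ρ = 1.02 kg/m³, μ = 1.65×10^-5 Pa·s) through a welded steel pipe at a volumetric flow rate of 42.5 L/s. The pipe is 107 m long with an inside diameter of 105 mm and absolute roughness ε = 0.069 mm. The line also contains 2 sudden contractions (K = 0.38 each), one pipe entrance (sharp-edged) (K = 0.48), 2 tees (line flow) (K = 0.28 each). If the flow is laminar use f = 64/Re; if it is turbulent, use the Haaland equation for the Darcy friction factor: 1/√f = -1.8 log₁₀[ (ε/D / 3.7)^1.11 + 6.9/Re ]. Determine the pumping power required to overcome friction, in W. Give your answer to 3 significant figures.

P ≈ 14.0 W

Q = 42.5 L/s = 42.5/1000 = 0.0425 m³/s.
Cross-sectional area A = πD²/4 = π(0.105)²/4 = 0.008659 m²; mean velocity V = Q/A = 0.0425/0.008659 = 4.908 m/s.
Reynolds number Re = ρVD/μ = 1.02 · 4.908 · 0.105 / 1.65e-05 = 3.186e+04.
Re > 4000 → turbulent. Relative roughness ε/D = 6.9e-05/0.105 = 0.000657. Haaland: 1/√f = -1.8 log₁₀[(0.000657/3.7)^1.11 + 6.9/3.186e+04] = -1.8 log₁₀[6.87e-05 + 0.000217] = 6.381, so f = 0.02456.
Total minor-loss coefficient ΣK = 2·0.38 + 1·0.48 + 2·0.28 = 1.8.
ΔP = [f·L/D + ΣK]·(ρV²/2) = [0.02456·107/0.105 + 1.8]·(1.02·4.908²/2) = [25.03 + 1.8]·12.29 = 329.6 Pa.
Pumping power P = QΔP = 0.0425·329.6 = 14.01 W = 14.0 W.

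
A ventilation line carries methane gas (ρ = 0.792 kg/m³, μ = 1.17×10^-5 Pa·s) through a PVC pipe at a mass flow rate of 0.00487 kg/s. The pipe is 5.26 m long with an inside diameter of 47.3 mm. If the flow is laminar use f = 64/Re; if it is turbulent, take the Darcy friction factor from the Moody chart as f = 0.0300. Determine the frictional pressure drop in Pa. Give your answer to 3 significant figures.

ΔP ≈ 16.2 Pa

A = πD²/4 = π(0.0473)²/4 = 0.001757 m²; mean velocity V = ṁ/(ρA) = 0.00487/(0.792 · 0.001757) = 3.499 m/s.
Reynolds number Re = ρVD/μ = 0.792 · 3.499 · 0.0473 / 1.17e-05 = 1.12e+04.
Re > 4000 → turbulent; use the Moody-chart value f = 0.0300.
Darcy-Weisbach: ΔP = f(L/D)(ρV²/2) = 0.03·(5.26/0.0473)·(0.792·3.499²/2) = 0.03·111.2·4.849 = 16.18 Pa.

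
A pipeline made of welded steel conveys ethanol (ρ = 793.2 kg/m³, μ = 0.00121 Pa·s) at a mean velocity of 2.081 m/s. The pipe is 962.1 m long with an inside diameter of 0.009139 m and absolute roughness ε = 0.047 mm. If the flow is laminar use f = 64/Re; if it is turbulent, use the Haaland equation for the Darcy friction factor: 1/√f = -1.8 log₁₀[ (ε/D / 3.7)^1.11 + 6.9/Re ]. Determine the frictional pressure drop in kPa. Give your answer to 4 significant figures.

ΔP ≈ 6586 kPa

Reynolds number Re = ρVD/μ = 793.2 · 2.081 · 0.009139 / 0.00121 = 1.247e+04.
Re > 4000 → turbulent. Relative roughness ε/D = 4.7e-05/0.009139 = 0.00514. Haaland: 1/√f = -1.8 log₁₀[(0.00514/3.7)^1.11 + 6.9/1.247e+04] = -1.8 log₁₀[0.000674 + 0.000553] = 5.24, so f = 0.03642.
Darcy-Weisbach: ΔP = f(L/D)(ρV²/2) = 0.03642·(962.1/0.009139)·(793.2·2.081²/2) = 0.03642·1.053e+05·1718 = 6.586e+06 Pa.
ΔP = 6.586e+06 Pa = 6586 kPa.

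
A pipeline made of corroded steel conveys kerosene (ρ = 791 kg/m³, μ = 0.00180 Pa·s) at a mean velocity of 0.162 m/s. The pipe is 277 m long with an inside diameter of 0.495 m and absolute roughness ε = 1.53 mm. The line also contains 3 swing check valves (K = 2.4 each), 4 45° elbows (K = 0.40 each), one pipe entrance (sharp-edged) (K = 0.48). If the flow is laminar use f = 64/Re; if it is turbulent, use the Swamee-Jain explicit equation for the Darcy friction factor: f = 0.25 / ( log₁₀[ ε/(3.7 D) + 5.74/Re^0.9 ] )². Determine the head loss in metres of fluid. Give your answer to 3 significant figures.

Reynolds number Re = ρVD/μ = 791 · 0.162 · 0.495 / 0.0018 = 3.524e+04.
Re > 4000 → turbulent. Relative roughness ε/D = 0.00153/0.495 = 0.00309. Swamee-Jain: f = 0.25/(log₁₀[0.00309/3.7 + 5.74/3.524e+04^0.9])² = 0.25/(log₁₀[0.000835 + 0.000464])² = 0.25/(-2.886)² = 0.03001.
Total minor-loss coefficient ΣK = 3·2.4 + 4·0.4 + 1·0.48 = 9.28.
ΔP = [f·L/D + ΣK]·(ρV²/2) = [0.03001·277/0.495 + 9.28]·(791·0.162²/2) = [16.79 + 9.28]·10.38 = 270.6 Pa.
Head loss h_f = ΔP/(ρg) = 270.6/(791·9.81) = 0.0349 m.

h_f ≈ 0.0349 m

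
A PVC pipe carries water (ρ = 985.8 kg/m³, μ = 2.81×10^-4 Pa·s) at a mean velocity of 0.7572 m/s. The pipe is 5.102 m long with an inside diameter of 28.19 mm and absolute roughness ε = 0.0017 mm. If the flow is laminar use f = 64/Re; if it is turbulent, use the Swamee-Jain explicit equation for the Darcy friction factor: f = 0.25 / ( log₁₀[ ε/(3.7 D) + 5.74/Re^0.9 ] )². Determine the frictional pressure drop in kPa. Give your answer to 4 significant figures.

ΔP ≈ 0.9872 kPa

Reynolds number Re = ρVD/μ = 985.8 · 0.7572 · 0.02819 / 0.000281 = 7.488e+04.
Re > 4000 → turbulent. Relative roughness ε/D = 1.7e-06/0.02819 = 6.03e-05. Swamee-Jain: f = 0.25/(log₁₀[6.03e-05/3.7 + 5.74/7.488e+04^0.9])² = 0.25/(log₁₀[1.63e-05 + 0.000235])² = 0.25/(-3.599)² = 0.0193.
Darcy-Weisbach: ΔP = f(L/D)(ρV²/2) = 0.0193·(5.102/0.02819)·(985.8·0.7572²/2) = 0.0193·181·282.6 = 987.2 Pa.
ΔP = 987.2 Pa = 0.9872 kPa.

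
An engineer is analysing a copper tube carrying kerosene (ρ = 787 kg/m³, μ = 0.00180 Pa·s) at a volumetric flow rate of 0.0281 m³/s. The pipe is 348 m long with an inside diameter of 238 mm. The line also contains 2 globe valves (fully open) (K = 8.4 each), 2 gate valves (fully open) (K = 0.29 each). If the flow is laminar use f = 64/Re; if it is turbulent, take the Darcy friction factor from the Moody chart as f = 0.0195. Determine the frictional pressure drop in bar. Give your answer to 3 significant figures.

ΔP ≈ 0.0720 bar

Cross-sectional area A = πD²/4 = π(0.238)²/4 = 0.04449 m²; mean velocity V = Q/A = 0.0281/0.04449 = 0.6316 m/s.
Reynolds number Re = ρVD/μ = 787 · 0.6316 · 0.238 / 0.0018 = 6.573e+04.
Re > 4000 → turbulent; use the Moody-chart value f = 0.0195.
Total minor-loss coefficient ΣK = 2·8.4 + 2·0.29 = 17.4.
ΔP = [f·L/D + ΣK]·(ρV²/2) = [0.0195·348/0.238 + 17.4]·(787·0.6316²/2) = [28.51 + 17.4]·157 = 7205 Pa.
ΔP = 7205 Pa = 0.0720 bar.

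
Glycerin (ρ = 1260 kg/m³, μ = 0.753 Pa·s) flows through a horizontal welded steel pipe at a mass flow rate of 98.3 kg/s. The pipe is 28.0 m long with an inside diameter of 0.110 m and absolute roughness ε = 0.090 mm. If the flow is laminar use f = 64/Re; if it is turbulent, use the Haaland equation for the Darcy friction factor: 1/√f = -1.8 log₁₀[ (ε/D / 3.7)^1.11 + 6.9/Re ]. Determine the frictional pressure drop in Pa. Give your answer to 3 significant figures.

A = πD²/4 = π(0.11)²/4 = 0.009503 m²; mean velocity V = ṁ/(ρA) = 98.3/(1260 · 0.009503) = 8.209 m/s.
Reynolds number Re = ρVD/μ = 1260 · 8.209 · 0.11 / 0.753 = 1511.
Re < 2300 → laminar flow, so f = 64/Re = 64/1511 = 0.04235 (the turbulent correlation is not needed).
Darcy-Weisbach: ΔP = f(L/D)(ρV²/2) = 0.04235·(28/0.11)·(1260·8.209²/2) = 0.04235·254.5·4.246e+04 = 4.577e+05 Pa.

ΔP ≈ 458000 Pa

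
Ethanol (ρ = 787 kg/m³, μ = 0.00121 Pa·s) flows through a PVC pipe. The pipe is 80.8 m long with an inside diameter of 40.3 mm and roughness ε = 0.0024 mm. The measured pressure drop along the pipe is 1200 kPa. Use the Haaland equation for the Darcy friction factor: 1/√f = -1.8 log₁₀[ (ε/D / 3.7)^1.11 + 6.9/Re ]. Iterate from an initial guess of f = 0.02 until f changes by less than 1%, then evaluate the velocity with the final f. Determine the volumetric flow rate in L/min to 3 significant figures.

Q ≈ 766 L/min

Rearranging Darcy-Weisbach: V = √(2·ΔP·D/(f·L·ρ)). With ε/D = 2.4e-06/0.0403 = 5.96e-05, iterate starting from f = 0.02:
  f = 0.02 → V = √(2·1.2e+06·0.0403/(0.02·80.8·787)) = 8.721 m/s; Re = ρVD/μ = 2.286e+05; f → 0.01554
  f = 0.01554 → V = 9.893 m/s; Re = 2.593e+05; f → 0.01522
  f = 0.01522 → V = 9.997 m/s; Re = 2.62e+05; f → 0.01519
Converged (Δf/f < 1%). With the final f = 0.01519: V = √(2·1.2e+06·0.0403/(0.01519·80.8·787)) = 10.01 m/s.
Q = V·A = 10.01·(π/4·0.0403²) = 0.01276 m³/s = 766 L/min.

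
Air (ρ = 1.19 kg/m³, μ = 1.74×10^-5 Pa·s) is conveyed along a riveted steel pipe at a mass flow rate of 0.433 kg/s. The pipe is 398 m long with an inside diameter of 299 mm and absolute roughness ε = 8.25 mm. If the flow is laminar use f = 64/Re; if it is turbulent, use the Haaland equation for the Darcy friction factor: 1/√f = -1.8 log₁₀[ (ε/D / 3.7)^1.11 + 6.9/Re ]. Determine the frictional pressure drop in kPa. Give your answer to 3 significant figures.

ΔP ≈ 1.18 kPa

A = πD²/4 = π(0.299)²/4 = 0.07022 m²; mean velocity V = ṁ/(ρA) = 0.433/(1.19 · 0.07022) = 5.182 m/s.
Reynolds number Re = ρVD/μ = 1.19 · 5.182 · 0.299 / 1.74e-05 = 1.06e+05.
Re > 4000 → turbulent. Relative roughness ε/D = 0.00825/0.299 = 0.0276. Haaland: 1/√f = -1.8 log₁₀[(0.0276/3.7)^1.11 + 6.9/1.06e+05] = -1.8 log₁₀[0.00435 + 6.51e-05] = 4.239, so f = 0.05565.
Darcy-Weisbach: ΔP = f(L/D)(ρV²/2) = 0.05565·(398/0.299)·(1.19·5.182²/2) = 0.05565·1331·15.98 = 1184 Pa.
ΔP = 1184 Pa = 1.18 kPa.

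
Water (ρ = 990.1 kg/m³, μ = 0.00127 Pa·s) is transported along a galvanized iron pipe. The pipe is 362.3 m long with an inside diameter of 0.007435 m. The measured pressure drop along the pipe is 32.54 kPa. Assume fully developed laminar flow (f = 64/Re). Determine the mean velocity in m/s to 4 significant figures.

V ≈ 0.1222 m/s

For laminar flow, f = 64/Re with Re = ρVD/μ, so Darcy-Weisbach reduces to ΔP = 32μLV/D². Solving for V: V = ΔP·D²/(32μL) = 3.254e+04·(0.007435)²/(32·0.00127·362.3) = 0.1222 m/s.
Check: Re = ρVD/μ = 990.1·0.1222·0.007435/0.00127 = 708.1 < 2300, so the laminar assumption holds.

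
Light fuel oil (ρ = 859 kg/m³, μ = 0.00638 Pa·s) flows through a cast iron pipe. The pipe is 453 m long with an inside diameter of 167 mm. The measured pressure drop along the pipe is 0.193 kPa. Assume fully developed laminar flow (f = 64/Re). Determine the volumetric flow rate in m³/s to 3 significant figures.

For laminar flow, f = 64/Re with Re = ρVD/μ, so Darcy-Weisbach reduces to ΔP = 32μLV/D². Solving for V: V = ΔP·D²/(32μL) = 193·(0.167)²/(32·0.00638·453) = 0.0582 m/s.
Check: Re = ρVD/μ = 859·0.0582·0.167/0.00638 = 1309 < 2300, so the laminar assumption holds.
Q = V·A = 0.0582·(π/4·0.167²) = 0.001275 m³/s = 0.00127 m³/s.

Q ≈ 0.00127 m³/s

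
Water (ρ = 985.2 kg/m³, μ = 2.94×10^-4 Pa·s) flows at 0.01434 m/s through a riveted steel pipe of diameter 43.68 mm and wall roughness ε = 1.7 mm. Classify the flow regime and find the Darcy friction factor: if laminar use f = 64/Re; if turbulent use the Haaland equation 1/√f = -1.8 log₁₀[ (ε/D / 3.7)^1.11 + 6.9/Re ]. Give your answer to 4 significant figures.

f ≈ 0.03049

Re = ρVD/μ = 985.2·0.01434·0.04368/0.000294 = 2099.
Re < 2300 → laminar, so f = 64/Re = 0.03049 (roughness is irrelevant in laminar flow).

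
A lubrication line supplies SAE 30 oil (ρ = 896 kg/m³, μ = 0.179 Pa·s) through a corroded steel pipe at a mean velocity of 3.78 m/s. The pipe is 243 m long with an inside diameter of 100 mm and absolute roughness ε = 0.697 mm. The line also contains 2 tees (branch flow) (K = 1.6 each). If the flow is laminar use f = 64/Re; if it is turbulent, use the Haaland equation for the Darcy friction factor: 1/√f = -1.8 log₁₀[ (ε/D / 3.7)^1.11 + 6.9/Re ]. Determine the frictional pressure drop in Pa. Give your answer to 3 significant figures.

Reynolds number Re = ρVD/μ = 896 · 3.78 · 0.1 / 0.179 = 1892.
Re < 2300 → laminar flow, so f = 64/Re = 64/1892 = 0.03382 (the turbulent correlation is not needed).
Total minor-loss coefficient ΣK = 2·1.6 = 3.2.
ΔP = [f·L/D + ΣK]·(ρV²/2) = [0.03382·243/0.1 + 3.2]·(896·3.78²/2) = [82.19 + 3.2]·6401 = 5.466e+05 Pa.

ΔP ≈ 547000 Pa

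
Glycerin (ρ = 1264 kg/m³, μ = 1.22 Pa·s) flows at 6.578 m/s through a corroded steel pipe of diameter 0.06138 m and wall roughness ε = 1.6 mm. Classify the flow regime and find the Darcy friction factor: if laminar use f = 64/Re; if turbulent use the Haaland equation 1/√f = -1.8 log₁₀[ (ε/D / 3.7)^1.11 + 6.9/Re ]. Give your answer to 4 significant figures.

Re = ρVD/μ = 1264·6.578·0.06138/1.22 = 418.3.
Re < 2300 → laminar, so f = 64/Re = 0.153 (roughness is irrelevant in laminar flow).

f ≈ 0.1530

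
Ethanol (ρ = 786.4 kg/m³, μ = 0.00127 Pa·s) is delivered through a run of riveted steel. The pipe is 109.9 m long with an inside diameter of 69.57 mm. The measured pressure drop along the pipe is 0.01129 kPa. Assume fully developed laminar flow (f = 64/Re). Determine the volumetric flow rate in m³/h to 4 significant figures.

For laminar flow, f = 64/Re with Re = ρVD/μ, so Darcy-Weisbach reduces to ΔP = 32μLV/D². Solving for V: V = ΔP·D²/(32μL) = 11.29·(0.06957)²/(32·0.00127·109.9) = 0.01223 m/s.
Check: Re = ρVD/μ = 786.4·0.01223·0.06957/0.00127 = 527 < 2300, so the laminar assumption holds.
Q = V·A = 0.01223·(π/4·0.06957²) = 4.651e-05 m³/s = 0.1674 m³/h.

Q ≈ 0.1674 m³/h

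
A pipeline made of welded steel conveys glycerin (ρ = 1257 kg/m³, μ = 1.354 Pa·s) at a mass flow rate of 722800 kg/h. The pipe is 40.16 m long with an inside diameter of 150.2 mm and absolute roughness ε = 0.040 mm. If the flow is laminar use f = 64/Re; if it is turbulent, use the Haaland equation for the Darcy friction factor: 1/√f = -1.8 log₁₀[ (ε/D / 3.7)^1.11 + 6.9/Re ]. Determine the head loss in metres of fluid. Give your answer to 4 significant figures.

ṁ = 722800 kg/h = 722800/3600 = 200.8 kg/s.
A = πD²/4 = π(0.1502)²/4 = 0.01772 m²; mean velocity V = ṁ/(ρA) = 200.8/(1257 · 0.01772) = 9.015 m/s.
Reynolds number Re = ρVD/μ = 1257 · 9.015 · 0.1502 / 1.35 = 1257.
Re < 2300 → laminar flow, so f = 64/Re = 64/1257 = 0.05091 (the turbulent correlation is not needed).
Darcy-Weisbach: ΔP = f(L/D)(ρV²/2) = 0.05091·(40.16/0.1502)·(1257·9.015²/2) = 0.05091·267.4·5.107e+04 = 6.953e+05 Pa.
Head loss h_f = ΔP/(ρg) = 6.953e+05/(1257·9.81) = 56.39 m.

h_f ≈ 56.39 m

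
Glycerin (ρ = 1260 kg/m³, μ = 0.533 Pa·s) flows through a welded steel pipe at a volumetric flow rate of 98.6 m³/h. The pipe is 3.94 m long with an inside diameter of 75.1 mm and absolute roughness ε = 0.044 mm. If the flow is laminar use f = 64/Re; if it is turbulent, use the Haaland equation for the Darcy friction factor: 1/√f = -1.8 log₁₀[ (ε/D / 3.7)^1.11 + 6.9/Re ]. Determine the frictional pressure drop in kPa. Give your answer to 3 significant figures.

ΔP ≈ 73.7 kPa

Q = 98.6 m³/h = 98.6/3600 = 0.02739 m³/s.
Cross-sectional area A = πD²/4 = π(0.0751)²/4 = 0.00443 m²; mean velocity V = Q/A = 0.02739/0.00443 = 6.183 m/s.
Reynolds number Re = ρVD/μ = 1260 · 6.183 · 0.0751 / 0.533 = 1098.
Re < 2300 → laminar flow, so f = 64/Re = 64/1098 = 0.0583 (the turbulent correlation is not needed).
Darcy-Weisbach: ΔP = f(L/D)(ρV²/2) = 0.0583·(3.94/0.0751)·(1260·6.183²/2) = 0.0583·52.46·2.409e+04 = 7.367e+04 Pa.
ΔP = 7.367e+04 Pa = 73.7 kPa.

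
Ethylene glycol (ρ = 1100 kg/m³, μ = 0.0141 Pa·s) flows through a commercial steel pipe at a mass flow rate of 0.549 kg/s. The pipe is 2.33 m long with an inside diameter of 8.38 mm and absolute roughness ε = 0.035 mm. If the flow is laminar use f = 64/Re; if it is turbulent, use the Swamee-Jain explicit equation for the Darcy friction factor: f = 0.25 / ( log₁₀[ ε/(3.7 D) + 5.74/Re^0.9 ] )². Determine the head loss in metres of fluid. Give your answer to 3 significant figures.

h_f ≈ 47.8 m

A = πD²/4 = π(0.00838)²/4 = 5.515e-05 m²; mean velocity V = ṁ/(ρA) = 0.549/(1100 · 5.515e-05) = 9.049 m/s.
Reynolds number Re = ρVD/μ = 1100 · 9.049 · 0.00838 / 0.0141 = 5916.
Re > 4000 → turbulent. Relative roughness ε/D = 3.5e-05/0.00838 = 0.00418. Swamee-Jain: f = 0.25/(log₁₀[0.00418/3.7 + 5.74/5916^0.9])² = 0.25/(log₁₀[0.00113 + 0.00231])² = 0.25/(-2.463)² = 0.0412.
Darcy-Weisbach: ΔP = f(L/D)(ρV²/2) = 0.0412·(2.33/0.00838)·(1100·9.049²/2) = 0.0412·278·4.504e+04 = 5.159e+05 Pa.
Head loss h_f = ΔP/(ρg) = 5.159e+05/(1100·9.81) = 47.8 m.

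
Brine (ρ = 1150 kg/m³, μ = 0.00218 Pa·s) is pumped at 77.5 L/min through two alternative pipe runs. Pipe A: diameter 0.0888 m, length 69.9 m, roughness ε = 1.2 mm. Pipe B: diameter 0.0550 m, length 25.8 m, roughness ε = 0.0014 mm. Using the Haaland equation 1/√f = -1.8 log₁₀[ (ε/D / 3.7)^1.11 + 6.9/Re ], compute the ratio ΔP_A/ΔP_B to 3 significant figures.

ΔP_A/ΔP_B ≈ 0.421

Pipe A: V = Q/A = 0.001292/0.006193 = 0.2086 m/s; Re = 9770; ε/D = 0.0135; Haaland → f = 0.04664; ΔP_A = f(L/D)(ρV²/2) = 918.2 Pa.
Pipe B: V = Q/A = 0.001292/0.002376 = 0.5437 m/s; Re = 1.577e+04; ε/D = 2.55e-05; Haaland → f = 0.02738; ΔP_B = f(L/D)(ρV²/2) = 2183 Pa.
ΔP_A/ΔP_B = 918.2/2183 = 0.421.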